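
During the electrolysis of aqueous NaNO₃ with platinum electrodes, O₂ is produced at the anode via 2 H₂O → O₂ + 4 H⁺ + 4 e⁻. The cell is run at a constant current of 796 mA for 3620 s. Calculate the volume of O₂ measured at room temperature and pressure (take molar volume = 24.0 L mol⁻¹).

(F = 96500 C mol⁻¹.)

Q = I·t = 0.7960 A × 3620.0 s = 2882 C.
n(e⁻) = Q/F = 2882 / 96500 = 0.02986 mol.
4 electrons are transferred per O₂ molecule, so n(O₂) = 0.02986 / 4 = 0.007465 mol.
V = n × V_m = 0.007465 × 24.0 = 0.179 L.

0.179 L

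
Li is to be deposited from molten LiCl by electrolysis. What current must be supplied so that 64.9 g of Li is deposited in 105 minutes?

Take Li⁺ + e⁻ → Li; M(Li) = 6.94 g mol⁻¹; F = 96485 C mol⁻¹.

143 A

n(Li) = 64.9 / 6.94 = 9.352 mol.
n(e⁻) = 1 × 9.352 = 9.352 mol.
Q = n(e⁻)·F = 9.352 × 96485 = 902300 C.
I = Q/t = 902300 / 6300.0 s = 143 A.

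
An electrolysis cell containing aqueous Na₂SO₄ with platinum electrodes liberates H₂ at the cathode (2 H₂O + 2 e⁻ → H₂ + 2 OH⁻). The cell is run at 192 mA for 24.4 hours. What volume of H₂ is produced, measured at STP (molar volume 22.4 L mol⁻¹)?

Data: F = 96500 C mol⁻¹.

1.96 L

Q = I·t = 0.1920 A × 87840 s = 16870 C.
n(e⁻) = Q/F = 16870 / 96500 = 0.1748 mol.
2 electrons are transferred per H₂ molecule, so n(H₂) = 0.1748 / 2 = 0.08738 mol.
V = n × V_m = 0.08738 × 22.4 = 1.96 L.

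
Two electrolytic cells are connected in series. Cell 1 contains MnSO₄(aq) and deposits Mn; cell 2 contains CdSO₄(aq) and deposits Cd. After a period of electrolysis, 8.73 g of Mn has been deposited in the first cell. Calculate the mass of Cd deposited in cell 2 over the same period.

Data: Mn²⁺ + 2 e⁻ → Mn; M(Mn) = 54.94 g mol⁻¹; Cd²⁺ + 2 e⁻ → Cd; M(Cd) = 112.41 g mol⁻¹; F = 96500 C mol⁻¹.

17.9 g

n(Mn) = 8.73 / 54.94 = 0.1589 mol.
Since Mn²⁺ + 2 e⁻ → Mn, n(e⁻) passed = 2 × 0.1589 = 0.3178 mol.
Cells in series carry the same charge, so the same 0.3178 mol of electrons passes through cell 2.
Cd²⁺ + 2 e⁻ → Cd, so n(Cd) = 0.3178 / 2 = 0.1589 mol.
m(Cd) = 0.1589 × 112.41 = 17.9 g.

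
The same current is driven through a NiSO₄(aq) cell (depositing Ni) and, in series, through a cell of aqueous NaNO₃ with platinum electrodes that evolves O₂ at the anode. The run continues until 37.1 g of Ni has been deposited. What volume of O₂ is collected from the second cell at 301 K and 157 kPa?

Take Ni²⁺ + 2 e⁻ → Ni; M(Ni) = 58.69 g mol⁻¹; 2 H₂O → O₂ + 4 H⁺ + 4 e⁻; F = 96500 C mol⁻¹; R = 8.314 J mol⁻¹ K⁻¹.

5.04 L

n(Ni) = 37.1 / 58.69 = 0.6321 mol, so n(e⁻) = 2 × 0.6321 = 1.264 mol.
The cells are in series, so the same 1.264 mol of electrons passes through the second cell.
2 H₂O → O₂ + 4 H⁺ + 4 e⁻ — 4 mol e⁻ per mol O₂, so n(O₂) = 1.264/4 = 0.3161 mol.
V = nRT/P = (0.3161 × 8.314 × 301) / (157 × 10³) = 0.00504 m³ = 5.04 L.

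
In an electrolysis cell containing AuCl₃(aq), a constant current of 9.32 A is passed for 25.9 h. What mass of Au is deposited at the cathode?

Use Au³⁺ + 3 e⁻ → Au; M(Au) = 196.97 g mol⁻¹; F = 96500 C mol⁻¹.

Q = I·t = 9.320 A × 93240 s = 869000 C.
n(e⁻) = Q/F = 869000 / 96500 = 9.005 mol.
Au³⁺ + 3 e⁻ → Au, so n(Au) = n(e⁻)/3 = 3.002 mol.
m = n·M = 3.002 × 196.97 = 591 g.

591 g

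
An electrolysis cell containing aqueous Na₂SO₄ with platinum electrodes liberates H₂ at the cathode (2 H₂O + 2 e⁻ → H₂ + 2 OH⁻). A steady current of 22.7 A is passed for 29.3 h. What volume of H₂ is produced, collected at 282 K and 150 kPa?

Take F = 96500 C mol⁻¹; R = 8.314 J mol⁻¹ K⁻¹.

194 L

Q = I·t = 22.70 A × 105480 s = 2394000 C.
n(e⁻) = Q/F = 2394000 / 96500 = 24.81 mol.
2 electrons are transferred per H₂ molecule, so n(H₂) = 24.81 / 2 = 12.41 mol.
V = nRT/P = (12.41 × 8.314 × 282) / (150 × 10³ Pa) = 0.194 m³ = 194 L.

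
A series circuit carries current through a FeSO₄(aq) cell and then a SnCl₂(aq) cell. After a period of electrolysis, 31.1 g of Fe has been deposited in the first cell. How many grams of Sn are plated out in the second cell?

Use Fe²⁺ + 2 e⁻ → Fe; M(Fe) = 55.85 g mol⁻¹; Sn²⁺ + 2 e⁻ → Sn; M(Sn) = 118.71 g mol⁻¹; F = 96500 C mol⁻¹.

66.1 g

n(Fe) = 31.1 / 55.85 = 0.5568 mol.
Since Fe²⁺ + 2 e⁻ → Fe, n(e⁻) passed = 2 × 0.5568 = 1.114 mol.
Cells in series carry the same charge, so the same 1.114 mol of electrons passes through cell 2.
Sn²⁺ + 2 e⁻ → Sn, so n(Sn) = 1.114 / 2 = 0.5568 mol.
m(Sn) = 0.5568 × 118.71 = 66.1 g.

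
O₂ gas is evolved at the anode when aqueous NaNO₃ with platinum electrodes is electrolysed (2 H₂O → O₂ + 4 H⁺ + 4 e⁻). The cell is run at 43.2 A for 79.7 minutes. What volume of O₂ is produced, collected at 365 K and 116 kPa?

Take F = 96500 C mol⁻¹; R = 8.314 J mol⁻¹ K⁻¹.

14.0 L

Q = I·t = 43.20 A × 4782.0 s = 206600 C.
n(e⁻) = Q/F = 206600 / 96500 = 2.141 mol.
4 electrons are transferred per O₂ molecule, so n(O₂) = 2.141 / 4 = 0.5352 mol.
V = nRT/P = (0.5352 × 8.314 × 365) / (116 × 10³ Pa) = 0.0140 m³ = 14.0 L.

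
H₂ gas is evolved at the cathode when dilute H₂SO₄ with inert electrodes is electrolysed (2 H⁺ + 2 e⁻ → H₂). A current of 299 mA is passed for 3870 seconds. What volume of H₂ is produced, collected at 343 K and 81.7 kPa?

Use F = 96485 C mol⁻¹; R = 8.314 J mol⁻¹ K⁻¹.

0.209 L

Q = I·t = 0.2990 A × 3870.0 s = 1157 C.
n(e⁻) = Q/F = 1157 / 96485 = 0.01199 mol.
2 electrons are transferred per H₂ molecule, so n(H₂) = 0.01199 / 2 = 0.005996 mol.
V = nRT/P = (0.005996 × 8.314 × 343) / (81.7 × 10³ Pa) = 2.09 × 10⁻⁴ m³ = 0.209 L.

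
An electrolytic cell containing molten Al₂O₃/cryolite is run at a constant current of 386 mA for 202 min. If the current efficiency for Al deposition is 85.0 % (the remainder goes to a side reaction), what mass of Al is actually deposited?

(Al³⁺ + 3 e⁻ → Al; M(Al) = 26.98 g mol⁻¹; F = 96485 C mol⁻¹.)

Q = I·t = 0.3860 × 12120 = 4678 C.
n(e⁻) = 4678/96485 = 0.04849 mol; theoretically n(Al) = 0.04849/3 = 0.01616 mol, m_theo = 0.4361 g.
At 85.0 % efficiency, m_actual = 0.850 × 0.4361 = 0.371 g.

0.371 g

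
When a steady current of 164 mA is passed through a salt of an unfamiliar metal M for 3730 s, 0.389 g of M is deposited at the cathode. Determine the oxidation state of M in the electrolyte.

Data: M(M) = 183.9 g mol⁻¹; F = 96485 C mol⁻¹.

Q = I·t = 0.1640 A × 3730.0 s = 611.7 C, so n(e⁻) = 611.7/96485 = 0.006340 mol.
n(M) deposited = 0.389 / 183.9 = 0.002115 mol.
Electrons per atom = n(e⁻)/n(M) = 0.006340 / 0.002115 = 3.00 ≈ 3, so the ion is M³⁺.

+3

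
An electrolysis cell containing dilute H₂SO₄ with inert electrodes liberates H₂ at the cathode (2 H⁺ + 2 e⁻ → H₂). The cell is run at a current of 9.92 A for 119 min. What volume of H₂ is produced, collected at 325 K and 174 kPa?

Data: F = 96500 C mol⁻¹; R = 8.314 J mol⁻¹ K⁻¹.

5.70 L

Q = I·t = 9.920 A × 7140.0 s = 70830 C.
n(e⁻) = Q/F = 70830 / 96500 = 0.7340 mol.
2 electrons are transferred per H₂ molecule, so n(H₂) = 0.7340 / 2 = 0.3670 mol.
V = nRT/P = (0.3670 × 8.314 × 325) / (174 × 10³ Pa) = 0.00570 m³ = 5.70 L.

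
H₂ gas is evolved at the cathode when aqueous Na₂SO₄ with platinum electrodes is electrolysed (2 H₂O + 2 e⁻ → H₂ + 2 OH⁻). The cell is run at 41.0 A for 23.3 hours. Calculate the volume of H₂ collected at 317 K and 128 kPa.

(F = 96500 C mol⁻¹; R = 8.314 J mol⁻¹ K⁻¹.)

Q = I·t = 41.00 A × 83880 s = 3439000 C.
n(e⁻) = Q/F = 3439000 / 96500 = 35.64 mol.
2 electrons are transferred per H₂ molecule, so n(H₂) = 35.64 / 2 = 17.82 mol.
V = nRT/P = (17.82 × 8.314 × 317) / (128 × 10³ Pa) = 0.367 m³ = 367 L.

367 L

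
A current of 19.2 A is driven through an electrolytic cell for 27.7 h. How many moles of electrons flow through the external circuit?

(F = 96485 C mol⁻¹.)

Q = I·t = 19.20 A × 99720 s = 1915000 C.
n(e⁻) = Q/F = 1915000 / 96485 = 19.8 mol.

19.8 mol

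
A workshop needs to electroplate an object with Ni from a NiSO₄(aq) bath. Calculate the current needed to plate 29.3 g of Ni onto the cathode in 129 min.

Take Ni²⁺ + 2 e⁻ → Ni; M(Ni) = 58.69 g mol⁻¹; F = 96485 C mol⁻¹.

n(Ni) = 29.3 / 58.69 = 0.4992 mol.
n(e⁻) = 2 × 0.4992 = 0.9985 mol.
Q = n(e⁻)·F = 0.9985 × 96485 = 96340 C.
I = Q/t = 96340 / 7740.0 s = 12.4 A.

12.4 A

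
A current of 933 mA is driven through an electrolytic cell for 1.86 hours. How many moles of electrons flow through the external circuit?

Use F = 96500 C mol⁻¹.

Q = I·t = 0.9330 A × 6696.0 s = 6247 C.
n(e⁻) = Q/F = 6247 / 96500 = 0.0647 mol.

0.0647 mol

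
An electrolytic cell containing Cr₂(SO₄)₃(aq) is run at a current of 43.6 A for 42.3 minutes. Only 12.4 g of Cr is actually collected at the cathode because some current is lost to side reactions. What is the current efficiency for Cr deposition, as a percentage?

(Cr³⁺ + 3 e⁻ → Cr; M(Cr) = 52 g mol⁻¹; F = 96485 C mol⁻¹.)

62.4 %

Q = I·t = 43.60 × 2538.0 = 110700 C; n(e⁻) = 110700/96485 = 1.147 mol.
Theoretical n(Cr) = n(e⁻)/3 = 0.3823 mol, i.e. m_theo = 0.3823 × 52 = 19.88 g.
Efficiency = m_actual / m_theo = 12.4 / 19.88 = 62.4 %.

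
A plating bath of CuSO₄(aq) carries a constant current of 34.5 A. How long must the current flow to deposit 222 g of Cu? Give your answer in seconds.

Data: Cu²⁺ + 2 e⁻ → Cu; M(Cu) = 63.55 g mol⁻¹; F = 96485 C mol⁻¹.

n(Cu) = m/M = 222 / 63.55 = 3.493 mol.
Each Cu atom requires 2 electrons, so n(e⁻) = 2 × 3.493 = 6.987 mol.
Q = n(e⁻)·F = 6.987 × 96485 = 674100 C.
t = Q/I = 674100 / 34.50 A = 19540 s.

19500 s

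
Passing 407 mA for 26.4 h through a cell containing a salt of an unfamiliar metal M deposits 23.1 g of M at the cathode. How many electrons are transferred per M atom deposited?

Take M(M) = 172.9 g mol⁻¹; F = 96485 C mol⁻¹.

3

Q = I·t = 0.4070 A × 95040 s = 38680 C, so n(e⁻) = 38680/96485 = 0.4009 mol.
n(M) deposited = 23.1 / 172.9 = 0.1336 mol.
Electrons per atom = n(e⁻)/n(M) = 0.4009 / 0.1336 = 3.00 ≈ 3, so the ion is M³⁺.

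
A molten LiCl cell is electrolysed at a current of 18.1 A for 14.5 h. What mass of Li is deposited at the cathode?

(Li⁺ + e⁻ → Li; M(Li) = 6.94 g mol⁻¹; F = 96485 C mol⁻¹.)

68.0 g

Q = I·t = 18.10 A × 52200 s = 944800 C.
n(e⁻) = Q/F = 944800 / 96485 = 9.792 mol.
Li⁺ + e⁻ → Li, so n(Li) = n(e⁻)/1 = 9.792 mol.
m = n·M = 9.792 × 6.94 = 68.0 g.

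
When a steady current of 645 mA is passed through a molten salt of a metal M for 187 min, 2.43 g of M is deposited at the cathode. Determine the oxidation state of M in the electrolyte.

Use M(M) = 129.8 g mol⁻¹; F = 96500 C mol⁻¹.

Q = I·t = 0.6450 A × 11220 s = 7237 C, so n(e⁻) = 7237/96500 = 0.07499 mol.
n(M) deposited = 2.43 / 129.8 = 0.01872 mol.
Electrons per atom = n(e⁻)/n(M) = 0.07499 / 0.01872 = 4.01 ≈ 4, so the ion is M⁴⁺.

+4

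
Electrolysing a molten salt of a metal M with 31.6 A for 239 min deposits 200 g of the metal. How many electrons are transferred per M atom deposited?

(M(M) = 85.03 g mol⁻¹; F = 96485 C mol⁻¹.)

Q = I·t = 31.60 A × 14340 s = 453100 C, so n(e⁻) = 453100/96485 = 4.697 mol.
n(M) deposited = 200 / 85.03 = 2.352 mol.
Electrons per atom = n(e⁻)/n(M) = 4.697 / 2.352 = 2.00 ≈ 2, so the ion is M²⁺.

2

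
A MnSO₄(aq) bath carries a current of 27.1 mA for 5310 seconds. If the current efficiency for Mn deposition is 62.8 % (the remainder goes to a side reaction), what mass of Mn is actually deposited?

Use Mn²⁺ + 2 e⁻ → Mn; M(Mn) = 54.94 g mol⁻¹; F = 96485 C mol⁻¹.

Q = I·t = 0.02710 × 5310.0 = 143.9 C.
n(e⁻) = 143.9/96485 = 0.001491 mol; theoretically n(Mn) = 0.001491/2 = 0.0007457 mol, m_theo = 0.04097 g.
At 62.8 % efficiency, m_actual = 0.628 × 0.04097 = 0.0257 g.

0.0257 g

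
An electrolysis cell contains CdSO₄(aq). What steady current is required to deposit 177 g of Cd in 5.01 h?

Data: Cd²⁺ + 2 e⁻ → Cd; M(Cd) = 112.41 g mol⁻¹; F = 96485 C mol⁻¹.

16.8 A

n(Cd) = 177 / 112.41 = 1.575 mol.
n(e⁻) = 2 × 1.575 = 3.149 mol.
Q = n(e⁻)·F = 3.149 × 96485 = 303800 C.
I = Q/t = 303800 / 18036 s = 16.8 A.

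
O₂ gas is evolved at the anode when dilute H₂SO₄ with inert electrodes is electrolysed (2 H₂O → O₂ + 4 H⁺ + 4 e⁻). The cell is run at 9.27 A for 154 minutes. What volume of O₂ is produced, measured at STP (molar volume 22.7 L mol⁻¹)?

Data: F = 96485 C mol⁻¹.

5.04 L

Q = I·t = 9.270 A × 9240.0 s = 85650 C.
n(e⁻) = Q/F = 85650 / 96485 = 0.8878 mol.
4 electrons are transferred per O₂ molecule, so n(O₂) = 0.8878 / 4 = 0.2219 mol.
V = n × V_m = 0.2219 × 22.7 = 5.04 L.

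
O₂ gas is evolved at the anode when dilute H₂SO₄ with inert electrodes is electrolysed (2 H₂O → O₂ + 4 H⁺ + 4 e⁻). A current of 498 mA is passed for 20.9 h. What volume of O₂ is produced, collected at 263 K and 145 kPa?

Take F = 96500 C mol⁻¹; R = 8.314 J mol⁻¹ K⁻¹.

1.46 L

Q = I·t = 0.4980 A × 75240 s = 37470 C.
n(e⁻) = Q/F = 37470 / 96500 = 0.3883 mol.
4 electrons are transferred per O₂ molecule, so n(O₂) = 0.3883 / 4 = 0.09707 mol.
V = nRT/P = (0.09707 × 8.314 × 263) / (145 × 10³ Pa) = 0.00146 m³ = 1.46 L.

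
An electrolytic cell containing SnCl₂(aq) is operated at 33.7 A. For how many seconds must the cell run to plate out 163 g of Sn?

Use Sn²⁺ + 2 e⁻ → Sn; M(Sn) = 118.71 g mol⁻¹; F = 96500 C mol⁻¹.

n(Sn) = m/M = 163 / 118.71 = 1.373 mol.
Each Sn atom requires 2 electrons, so n(e⁻) = 2 × 1.373 = 2.746 mol.
Q = n(e⁻)·F = 2.746 × 96500 = 265000 C.
t = Q/I = 265000 / 33.70 A = 7864 s.

7860 s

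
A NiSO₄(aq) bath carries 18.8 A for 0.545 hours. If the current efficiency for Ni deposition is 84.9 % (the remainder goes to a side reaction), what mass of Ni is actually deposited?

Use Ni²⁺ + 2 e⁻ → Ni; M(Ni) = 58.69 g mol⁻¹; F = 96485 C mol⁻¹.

Q = I·t = 18.80 × 1962.0 = 36890 C.
n(e⁻) = 36890/96485 = 0.3823 mol; theoretically n(Ni) = 0.3823/2 = 0.1911 mol, m_theo = 11.22 g.
At 84.9 % efficiency, m_actual = 0.849 × 11.22 = 9.52 g.

9.52 g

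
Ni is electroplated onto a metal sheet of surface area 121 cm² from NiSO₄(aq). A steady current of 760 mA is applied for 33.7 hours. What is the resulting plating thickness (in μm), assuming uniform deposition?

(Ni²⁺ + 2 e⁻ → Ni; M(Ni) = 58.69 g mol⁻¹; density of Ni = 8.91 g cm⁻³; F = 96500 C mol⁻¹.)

260 μm

Q = I·t = 0.7600 × 121320 = 92200 C; n(e⁻) = 0.9555 mol.
n(Ni) = n(e⁻)/2 = 0.4777 mol, so m = 0.4777 × 58.69 = 28.04 g.
Volume = m/ρ = 28.04 / 8.91 = 3.147 cm³.
Thickness = V/A = 3.147 / 121 = 0.0260 cm = 260 μm.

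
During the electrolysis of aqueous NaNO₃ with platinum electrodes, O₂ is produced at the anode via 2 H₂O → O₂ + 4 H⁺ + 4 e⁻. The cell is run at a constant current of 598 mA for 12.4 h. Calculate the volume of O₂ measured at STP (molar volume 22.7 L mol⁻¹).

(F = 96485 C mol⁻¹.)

Q = I·t = 0.5980 A × 44640 s = 26690 C.
n(e⁻) = Q/F = 26690 / 96485 = 0.2767 mol.
4 electrons are transferred per O₂ molecule, so n(O₂) = 0.2767 / 4 = 0.06917 mol.
V = n × V_m = 0.06917 × 22.7 = 1.57 L.

1.57 L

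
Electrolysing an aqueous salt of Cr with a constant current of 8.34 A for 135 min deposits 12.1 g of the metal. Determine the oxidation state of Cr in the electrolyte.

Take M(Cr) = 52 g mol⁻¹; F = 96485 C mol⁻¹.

+3

Q = I·t = 8.340 A × 8100.0 s = 67550 C, so n(e⁻) = 67550/96485 = 0.7002 mol.
n(Cr) deposited = 12.1 / 52 = 0.2327 mol.
Electrons per atom = n(e⁻)/n(Cr) = 0.7002 / 0.2327 = 3.01 ≈ 3, so the ion is Cr³⁺.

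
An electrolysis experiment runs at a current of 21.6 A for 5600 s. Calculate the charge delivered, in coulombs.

Q = I·t = 21.60 A × 5600.0 s = 1.21 × 10⁵ C.

1.21 × 10⁵ C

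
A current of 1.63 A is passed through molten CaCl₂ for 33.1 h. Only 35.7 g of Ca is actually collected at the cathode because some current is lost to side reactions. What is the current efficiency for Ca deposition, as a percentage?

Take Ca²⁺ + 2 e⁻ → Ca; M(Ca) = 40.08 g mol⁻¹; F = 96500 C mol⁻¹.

Q = I·t = 1.630 × 119160 = 194200 C; n(e⁻) = 194200/96500 = 2.013 mol.
Theoretical n(Ca) = n(e⁻)/2 = 1.006 mol, i.e. m_theo = 1.006 × 40.08 = 40.34 g.
Efficiency = m_actual / m_theo = 35.7 / 40.34 = 88.5 %.

88.5 %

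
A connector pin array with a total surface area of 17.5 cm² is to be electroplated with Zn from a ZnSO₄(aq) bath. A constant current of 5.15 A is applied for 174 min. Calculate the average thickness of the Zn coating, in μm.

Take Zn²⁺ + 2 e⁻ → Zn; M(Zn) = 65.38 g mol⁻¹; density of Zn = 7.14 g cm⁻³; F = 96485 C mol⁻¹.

1460 μm

Q = I·t = 5.150 × 10440 = 53770 C; n(e⁻) = 0.5572 mol.
n(Zn) = n(e⁻)/2 = 0.2786 mol, so m = 0.2786 × 65.38 = 18.22 g.
Volume = m/ρ = 18.22 / 7.14 = 2.551 cm³.
Thickness = V/A = 2.551 / 17.5 = 0.146 cm = 1460 μm.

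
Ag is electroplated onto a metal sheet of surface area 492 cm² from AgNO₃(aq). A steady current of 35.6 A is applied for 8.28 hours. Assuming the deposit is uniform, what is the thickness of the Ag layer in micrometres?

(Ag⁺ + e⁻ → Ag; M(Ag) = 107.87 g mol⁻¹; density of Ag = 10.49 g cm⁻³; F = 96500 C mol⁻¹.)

2300 μm

Q = I·t = 35.60 × 29808 = 1061000 C; n(e⁻) = 11.00 mol.
n(Ag) = n(e⁻)/1 = 11.00 mol, so m = 11.00 × 107.87 = 1186 g.
Volume = m/ρ = 1186 / 10.49 = 113.1 cm³.
Thickness = V/A = 113.1 / 492 = 0.230 cm = 2300 μm.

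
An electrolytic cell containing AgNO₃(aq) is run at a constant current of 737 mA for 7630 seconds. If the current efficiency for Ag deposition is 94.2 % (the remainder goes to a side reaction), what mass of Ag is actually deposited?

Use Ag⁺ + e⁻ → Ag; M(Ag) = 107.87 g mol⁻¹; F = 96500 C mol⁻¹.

Q = I·t = 0.7370 × 7630.0 = 5623 C.
n(e⁻) = 5623/96500 = 0.05827 mol; theoretically n(Ag) = 0.05827/1 = 0.05827 mol, m_theo = 6.286 g.
At 94.2 % efficiency, m_actual = 0.942 × 6.286 = 5.92 g.

5.92 g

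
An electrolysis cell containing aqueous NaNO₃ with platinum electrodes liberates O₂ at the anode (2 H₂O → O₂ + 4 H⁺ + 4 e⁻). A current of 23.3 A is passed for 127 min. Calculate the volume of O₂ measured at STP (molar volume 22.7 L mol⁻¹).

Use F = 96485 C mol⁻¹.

Q = I·t = 23.30 A × 7620.0 s = 177500 C.
n(e⁻) = Q/F = 177500 / 96485 = 1.840 mol.
4 electrons are transferred per O₂ molecule, so n(O₂) = 1.840 / 4 = 0.4600 mol.
V = n × V_m = 0.4600 × 22.7 = 10.4 L.

10.4 L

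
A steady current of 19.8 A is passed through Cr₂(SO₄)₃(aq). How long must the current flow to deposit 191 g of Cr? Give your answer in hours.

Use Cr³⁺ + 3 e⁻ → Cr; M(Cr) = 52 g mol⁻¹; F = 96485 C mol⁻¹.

n(Cr) = m/M = 191 / 52 = 3.673 mol.
Each Cr atom requires 3 electrons, so n(e⁻) = 3 × 3.673 = 11.02 mol.
Q = n(e⁻)·F = 11.02 × 96485 = 1063000 C.
t = Q/I = 1063000 / 19.80 A = 53700 s = 14.9 h.

14.9 h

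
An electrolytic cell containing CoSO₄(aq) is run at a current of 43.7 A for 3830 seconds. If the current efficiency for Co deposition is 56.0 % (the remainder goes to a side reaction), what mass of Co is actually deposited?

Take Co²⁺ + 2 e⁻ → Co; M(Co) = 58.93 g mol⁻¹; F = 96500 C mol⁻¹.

Q = I·t = 43.70 × 3830.0 = 167400 C.
n(e⁻) = 167400/96500 = 1.734 mol; theoretically n(Co) = 1.734/2 = 0.8672 mol, m_theo = 51.10 g.
At 56.0 % efficiency, m_actual = 0.560 × 51.10 = 28.6 g.

28.6 g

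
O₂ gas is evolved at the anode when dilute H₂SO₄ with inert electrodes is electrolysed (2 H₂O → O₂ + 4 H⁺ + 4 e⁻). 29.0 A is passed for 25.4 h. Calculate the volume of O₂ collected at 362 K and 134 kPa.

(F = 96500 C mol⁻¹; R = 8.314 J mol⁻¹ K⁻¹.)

Q = I·t = 29.00 A × 91440 s = 2652000 C.
n(e⁻) = Q/F = 2652000 / 96500 = 27.48 mol.
4 electrons are transferred per O₂ molecule, so n(O₂) = 27.48 / 4 = 6.870 mol.
V = nRT/P = (6.870 × 8.314 × 362) / (134 × 10³ Pa) = 0.154 m³ = 154 L.

154 L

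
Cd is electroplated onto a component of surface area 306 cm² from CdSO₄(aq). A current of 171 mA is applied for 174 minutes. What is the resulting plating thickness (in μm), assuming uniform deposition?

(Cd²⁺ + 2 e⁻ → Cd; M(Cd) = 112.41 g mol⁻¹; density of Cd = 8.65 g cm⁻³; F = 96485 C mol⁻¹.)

3.93 μm

Q = I·t = 0.1710 × 10440 = 1785 C; n(e⁻) = 0.01850 mol.
n(Cd) = n(e⁻)/2 = 0.009251 mol, so m = 0.009251 × 112.41 = 1.040 g.
Volume = m/ρ = 1.040 / 8.65 = 0.1202 cm³.
Thickness = V/A = 0.1202 / 306 = 3.93 × 10⁻⁴ cm = 3.93 μm.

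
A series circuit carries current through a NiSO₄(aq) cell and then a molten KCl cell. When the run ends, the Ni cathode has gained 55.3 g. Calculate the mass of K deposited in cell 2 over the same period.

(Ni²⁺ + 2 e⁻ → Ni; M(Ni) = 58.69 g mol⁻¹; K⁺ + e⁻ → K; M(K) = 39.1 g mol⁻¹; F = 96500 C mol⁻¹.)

73.7 g

n(Ni) = 55.3 / 58.69 = 0.9422 mol.
Since Ni²⁺ + 2 e⁻ → Ni, n(e⁻) passed = 2 × 0.9422 = 1.884 mol.
Cells in series carry the same charge, so the same 1.884 mol of electrons passes through cell 2.
K⁺ + e⁻ → K, so n(K) = 1.884 / 1 = 1.884 mol.
m(K) = 1.884 × 39.1 = 73.7 g.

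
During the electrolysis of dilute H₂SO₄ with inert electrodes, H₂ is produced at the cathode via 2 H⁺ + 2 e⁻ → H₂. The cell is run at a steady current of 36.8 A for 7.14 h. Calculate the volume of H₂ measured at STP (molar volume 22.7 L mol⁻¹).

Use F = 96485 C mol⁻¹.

Q = I·t = 36.80 A × 25704 s = 945900 C.
n(e⁻) = Q/F = 945900 / 96485 = 9.804 mol.
2 electrons are transferred per H₂ molecule, so n(H₂) = 9.804 / 2 = 4.902 mol.
V = n × V_m = 4.902 × 22.7 = 111 L.

111 L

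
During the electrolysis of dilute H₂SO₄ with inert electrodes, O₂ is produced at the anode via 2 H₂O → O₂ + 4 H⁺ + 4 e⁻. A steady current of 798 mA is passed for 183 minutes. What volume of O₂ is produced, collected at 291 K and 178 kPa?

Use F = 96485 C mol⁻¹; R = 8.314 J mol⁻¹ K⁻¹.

Q = I·t = 0.7980 A × 10980 s = 8762 C.
n(e⁻) = Q/F = 8762 / 96485 = 0.09081 mol.
4 electrons are transferred per O₂ molecule, so n(O₂) = 0.09081 / 4 = 0.02270 mol.
V = nRT/P = (0.02270 × 8.314 × 291) / (178 × 10³ Pa) = 3.09 × 10⁻⁴ m³ = 0.309 L.

0.309 L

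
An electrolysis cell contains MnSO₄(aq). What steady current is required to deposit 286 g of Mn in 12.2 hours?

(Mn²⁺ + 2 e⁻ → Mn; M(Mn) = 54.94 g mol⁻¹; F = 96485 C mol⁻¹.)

22.9 A

n(Mn) = 286 / 54.94 = 5.206 mol.
n(e⁻) = 2 × 5.206 = 10.41 mol.
Q = n(e⁻)·F = 10.41 × 96485 = 1005000 C.
I = Q/t = 1005000 / 43920 s = 22.9 A.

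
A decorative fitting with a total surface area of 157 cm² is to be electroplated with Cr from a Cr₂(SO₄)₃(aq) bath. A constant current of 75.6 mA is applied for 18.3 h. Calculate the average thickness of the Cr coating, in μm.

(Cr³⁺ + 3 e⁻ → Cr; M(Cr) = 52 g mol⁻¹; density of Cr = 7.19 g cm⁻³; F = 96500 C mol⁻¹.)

7.93 μm

Q = I·t = 0.07560 × 65880 = 4981 C; n(e⁻) = 0.05161 mol.
n(Cr) = n(e⁻)/3 = 0.01720 mol, so m = 0.01720 × 52 = 0.8946 g.
Volume = m/ρ = 0.8946 / 7.19 = 0.1244 cm³.
Thickness = V/A = 0.1244 / 157 = 7.93 × 10⁻⁴ cm = 7.93 μm.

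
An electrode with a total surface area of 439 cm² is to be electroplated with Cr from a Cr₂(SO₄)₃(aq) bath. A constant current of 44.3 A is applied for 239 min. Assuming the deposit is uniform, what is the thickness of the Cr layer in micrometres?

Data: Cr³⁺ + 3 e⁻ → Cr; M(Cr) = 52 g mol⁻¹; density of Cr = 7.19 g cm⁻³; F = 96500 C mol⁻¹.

Q = I·t = 44.30 × 14340 = 635300 C; n(e⁻) = 6.583 mol.
n(Cr) = n(e⁻)/3 = 2.194 mol, so m = 2.194 × 52 = 114.1 g.
Volume = m/ρ = 114.1 / 7.19 = 15.87 cm³.
Thickness = V/A = 15.87 / 439 = 0.0362 cm = 362 μm.

362 μm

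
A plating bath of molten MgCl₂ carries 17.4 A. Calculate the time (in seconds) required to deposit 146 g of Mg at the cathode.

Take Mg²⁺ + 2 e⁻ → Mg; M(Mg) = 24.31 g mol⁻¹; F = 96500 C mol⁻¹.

66600 s

n(Mg) = m/M = 146 / 24.31 = 6.006 mol.
Each Mg atom requires 2 electrons, so n(e⁻) = 2 × 6.006 = 12.01 mol.
Q = n(e⁻)·F = 12.01 × 96500 = 1159000 C.
t = Q/I = 1159000 / 17.40 A = 66620 s.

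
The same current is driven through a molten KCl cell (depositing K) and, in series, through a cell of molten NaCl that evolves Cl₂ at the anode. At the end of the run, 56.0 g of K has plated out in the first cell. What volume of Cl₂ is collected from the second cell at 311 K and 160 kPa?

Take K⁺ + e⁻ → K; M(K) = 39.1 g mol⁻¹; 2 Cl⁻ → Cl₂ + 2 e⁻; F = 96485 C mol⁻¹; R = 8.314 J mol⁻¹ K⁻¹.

11.6 L

n(K) = 56.0 / 39.1 = 1.432 mol, so n(e⁻) = 1 × 1.432 = 1.432 mol.
The cells are in series, so the same 1.432 mol of electrons passes through the second cell.
2 Cl⁻ → Cl₂ + 2 e⁻ — 2 mol e⁻ per mol Cl₂, so n(Cl₂) = 1.432/2 = 0.7161 mol.
V = nRT/P = (0.7161 × 8.314 × 311) / (160 × 10³) = 0.0116 m³ = 11.6 L.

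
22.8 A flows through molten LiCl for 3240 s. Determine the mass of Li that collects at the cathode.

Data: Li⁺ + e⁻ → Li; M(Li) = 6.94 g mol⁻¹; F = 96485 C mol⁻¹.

Q = I·t = 22.80 A × 3240.0 s = 73870 C.
n(e⁻) = Q/F = 73870 / 96485 = 0.7656 mol.
Li⁺ + e⁻ → Li, so n(Li) = n(e⁻)/1 = 0.7656 mol.
m = n·M = 0.7656 × 6.94 = 5.31 g.

5.31 g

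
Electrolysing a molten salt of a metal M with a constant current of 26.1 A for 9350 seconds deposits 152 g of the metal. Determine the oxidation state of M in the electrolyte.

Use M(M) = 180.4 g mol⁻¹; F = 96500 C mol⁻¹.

Q = I·t = 26.10 A × 9350.0 s = 244000 C, so n(e⁻) = 244000/96500 = 2.529 mol.
n(M) deposited = 152 / 180.4 = 0.8426 mol.
Electrons per atom = n(e⁻)/n(M) = 2.529 / 0.8426 = 3.00 ≈ 3, so the ion is M³⁺.

+3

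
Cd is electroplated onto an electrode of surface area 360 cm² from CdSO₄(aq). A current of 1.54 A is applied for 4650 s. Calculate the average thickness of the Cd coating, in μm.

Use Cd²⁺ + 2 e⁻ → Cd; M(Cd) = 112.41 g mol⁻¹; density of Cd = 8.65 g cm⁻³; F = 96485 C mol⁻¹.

Q = I·t = 1.540 × 4650.0 = 7161 C; n(e⁻) = 0.07422 mol.
n(Cd) = n(e⁻)/2 = 0.03711 mol, so m = 0.03711 × 112.41 = 4.171 g.
Volume = m/ρ = 4.171 / 8.65 = 0.4823 cm³.
Thickness = V/A = 0.4823 / 360 = 0.00134 cm = 13.4 μm.

13.4 μm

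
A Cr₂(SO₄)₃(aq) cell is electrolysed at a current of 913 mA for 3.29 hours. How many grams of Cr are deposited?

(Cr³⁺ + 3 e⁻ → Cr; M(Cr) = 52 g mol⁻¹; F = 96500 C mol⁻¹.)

1.94 g

Q = I·t = 0.9130 A × 11844 s = 10810 C.
n(e⁻) = Q/F = 10810 / 96500 = 0.1121 mol.
Cr³⁺ + 3 e⁻ → Cr, so n(Cr) = n(e⁻)/3 = 0.03735 mol.
m = n·M = 0.03735 × 52 = 1.94 g.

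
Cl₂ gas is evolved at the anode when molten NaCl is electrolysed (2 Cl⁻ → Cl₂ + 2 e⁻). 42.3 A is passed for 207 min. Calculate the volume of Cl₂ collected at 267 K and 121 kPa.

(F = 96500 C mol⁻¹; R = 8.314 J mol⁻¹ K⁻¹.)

49.9 L

Q = I·t = 42.30 A × 12420 s = 525400 C.
n(e⁻) = Q/F = 525400 / 96500 = 5.444 mol.
2 electrons are transferred per Cl₂ molecule, so n(Cl₂) = 5.444 / 2 = 2.722 mol.
V = nRT/P = (2.722 × 8.314 × 267) / (121 × 10³ Pa) = 0.0499 m³ = 49.9 L.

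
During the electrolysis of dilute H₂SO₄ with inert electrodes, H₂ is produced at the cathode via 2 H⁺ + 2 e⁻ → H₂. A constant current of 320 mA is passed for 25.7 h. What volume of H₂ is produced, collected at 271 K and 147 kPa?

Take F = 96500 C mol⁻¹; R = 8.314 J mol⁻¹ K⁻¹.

Q = I·t = 0.3200 A × 92520 s = 29610 C.
n(e⁻) = Q/F = 29610 / 96500 = 0.3068 mol.
2 electrons are transferred per H₂ molecule, so n(H₂) = 0.3068 / 2 = 0.1534 mol.
V = nRT/P = (0.1534 × 8.314 × 271) / (147 × 10³ Pa) = 0.00235 m³ = 2.35 L.

2.35 L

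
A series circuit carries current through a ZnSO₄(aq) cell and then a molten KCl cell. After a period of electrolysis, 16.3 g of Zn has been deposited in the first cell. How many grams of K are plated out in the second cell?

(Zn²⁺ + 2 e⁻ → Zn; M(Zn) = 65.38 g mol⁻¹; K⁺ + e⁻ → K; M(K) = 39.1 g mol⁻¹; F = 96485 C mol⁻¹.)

19.5 g

n(Zn) = 16.3 / 65.38 = 0.2493 mol.
Since Zn²⁺ + 2 e⁻ → Zn, n(e⁻) passed = 2 × 0.2493 = 0.4986 mol.
Cells in series carry the same charge, so the same 0.4986 mol of electrons passes through cell 2.
K⁺ + e⁻ → K, so n(K) = 0.4986 / 1 = 0.4986 mol.
m(K) = 0.4986 × 39.1 = 19.5 g.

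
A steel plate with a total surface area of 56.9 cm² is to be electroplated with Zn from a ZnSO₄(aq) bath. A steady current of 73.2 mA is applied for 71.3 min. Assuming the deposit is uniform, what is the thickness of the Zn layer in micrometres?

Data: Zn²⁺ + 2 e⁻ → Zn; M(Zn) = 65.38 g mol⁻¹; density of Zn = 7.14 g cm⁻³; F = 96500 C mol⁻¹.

2.61 μm

Q = I·t = 0.07320 × 4278.0 = 313.1 C; n(e⁻) = 0.003245 mol.
n(Zn) = n(e⁻)/2 = 0.001623 mol, so m = 0.001623 × 65.38 = 0.1061 g.
Volume = m/ρ = 0.1061 / 7.14 = 0.01486 cm³.
Thickness = V/A = 0.01486 / 56.9 = 2.61 × 10⁻⁴ cm = 2.61 μm.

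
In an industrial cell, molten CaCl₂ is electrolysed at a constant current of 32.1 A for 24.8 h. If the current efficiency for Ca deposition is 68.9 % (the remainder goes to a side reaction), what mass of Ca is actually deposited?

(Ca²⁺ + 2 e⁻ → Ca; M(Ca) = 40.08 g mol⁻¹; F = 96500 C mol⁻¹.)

Q = I·t = 32.10 × 89280 = 2866000 C.
n(e⁻) = 2866000/96500 = 29.70 mol; theoretically n(Ca) = 29.70/2 = 14.85 mol, m_theo = 595.2 g.
At 68.9 % efficiency, m_actual = 0.689 × 595.2 = 410 g.

410 g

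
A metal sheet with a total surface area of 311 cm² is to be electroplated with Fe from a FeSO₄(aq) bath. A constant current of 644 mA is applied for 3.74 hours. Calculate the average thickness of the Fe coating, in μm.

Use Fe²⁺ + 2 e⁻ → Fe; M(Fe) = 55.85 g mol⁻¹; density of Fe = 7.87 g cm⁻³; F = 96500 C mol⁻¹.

Q = I·t = 0.6440 × 13464 = 8671 C; n(e⁻) = 0.08985 mol.
n(Fe) = n(e⁻)/2 = 0.04493 mol, so m = 0.04493 × 55.85 = 2.509 g.
Volume = m/ρ = 2.509 / 7.87 = 0.3188 cm³.
Thickness = V/A = 0.3188 / 311 = 0.00103 cm = 10.3 μm.

10.3 μm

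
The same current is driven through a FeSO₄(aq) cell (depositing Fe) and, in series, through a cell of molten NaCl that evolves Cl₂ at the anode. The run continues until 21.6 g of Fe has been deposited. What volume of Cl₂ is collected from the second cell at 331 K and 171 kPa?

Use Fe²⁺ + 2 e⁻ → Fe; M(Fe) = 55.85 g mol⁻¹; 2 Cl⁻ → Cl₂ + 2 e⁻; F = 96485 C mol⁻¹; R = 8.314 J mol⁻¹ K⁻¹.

6.22 L

n(Fe) = 21.6 / 55.85 = 0.3868 mol, so n(e⁻) = 2 × 0.3868 = 0.7735 mol.
The cells are in series, so the same 0.7735 mol of electrons passes through the second cell.
2 Cl⁻ → Cl₂ + 2 e⁻ — 2 mol e⁻ per mol Cl₂, so n(Cl₂) = 0.7735/2 = 0.3868 mol.
V = nRT/P = (0.3868 × 8.314 × 331) / (171 × 10³) = 0.00622 m³ = 6.22 L.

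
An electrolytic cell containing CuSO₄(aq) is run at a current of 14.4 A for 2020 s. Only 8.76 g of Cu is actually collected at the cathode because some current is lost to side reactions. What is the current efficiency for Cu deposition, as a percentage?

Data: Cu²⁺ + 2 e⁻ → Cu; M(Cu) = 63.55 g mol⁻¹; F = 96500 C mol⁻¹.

91.5 %

Q = I·t = 14.40 × 2020.0 = 29090 C; n(e⁻) = 29090/96500 = 0.3014 mol.
Theoretical n(Cu) = n(e⁻)/2 = 0.1507 mol, i.e. m_theo = 0.1507 × 63.55 = 9.578 g.
Efficiency = m_actual / m_theo = 8.76 / 9.578 = 91.5 %.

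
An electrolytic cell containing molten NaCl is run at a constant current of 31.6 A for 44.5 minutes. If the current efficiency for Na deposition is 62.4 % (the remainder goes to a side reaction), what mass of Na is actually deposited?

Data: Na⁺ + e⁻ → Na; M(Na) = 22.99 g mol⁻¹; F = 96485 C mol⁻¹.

12.5 g

Q = I·t = 31.60 × 2670.0 = 84370 C.
n(e⁻) = 84370/96485 = 0.8745 mol; theoretically n(Na) = 0.8745/1 = 0.8745 mol, m_theo = 20.10 g.
At 62.4 % efficiency, m_actual = 0.624 × 20.10 = 12.5 g.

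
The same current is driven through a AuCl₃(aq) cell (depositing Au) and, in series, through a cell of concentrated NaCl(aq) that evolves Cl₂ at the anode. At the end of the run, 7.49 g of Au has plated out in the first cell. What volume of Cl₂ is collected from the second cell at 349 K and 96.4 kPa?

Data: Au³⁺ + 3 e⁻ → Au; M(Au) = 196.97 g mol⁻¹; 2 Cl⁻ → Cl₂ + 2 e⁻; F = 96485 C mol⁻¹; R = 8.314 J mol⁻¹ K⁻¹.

1.72 L

n(Au) = 7.49 / 196.97 = 0.03803 mol, so n(e⁻) = 3 × 0.03803 = 0.1141 mol.
The cells are in series, so the same 0.1141 mol of electrons passes through the second cell.
2 Cl⁻ → Cl₂ + 2 e⁻ — 2 mol e⁻ per mol Cl₂, so n(Cl₂) = 0.1141/2 = 0.05704 mol.
V = nRT/P = (0.05704 × 8.314 × 349) / (96.4 × 10³) = 0.00172 m³ = 1.72 L.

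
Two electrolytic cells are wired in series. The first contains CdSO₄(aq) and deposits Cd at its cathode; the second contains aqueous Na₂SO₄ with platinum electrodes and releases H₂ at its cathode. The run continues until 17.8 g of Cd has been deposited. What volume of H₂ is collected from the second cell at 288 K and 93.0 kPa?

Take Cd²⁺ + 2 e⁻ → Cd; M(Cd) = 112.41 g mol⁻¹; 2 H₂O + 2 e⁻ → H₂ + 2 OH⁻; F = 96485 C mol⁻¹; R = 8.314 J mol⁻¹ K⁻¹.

4.08 L

n(Cd) = 17.8 / 112.41 = 0.1583 mol, so n(e⁻) = 2 × 0.1583 = 0.3167 mol.
The cells are in series, so the same 0.3167 mol of electrons passes through the second cell.
2 H₂O + 2 e⁻ → H₂ + 2 OH⁻ — 2 mol e⁻ per mol H₂, so n(H₂) = 0.3167/2 = 0.1583 mol.
V = nRT/P = (0.1583 × 8.314 × 288) / (93.0 × 10³) = 0.00408 m³ = 4.08 L.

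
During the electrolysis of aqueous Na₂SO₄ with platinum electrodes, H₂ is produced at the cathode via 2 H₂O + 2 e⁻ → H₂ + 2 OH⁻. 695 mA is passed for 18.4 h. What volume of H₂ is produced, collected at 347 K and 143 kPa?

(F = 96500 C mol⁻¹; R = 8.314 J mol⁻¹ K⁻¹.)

4.81 L

Q = I·t = 0.6950 A × 66240 s = 46040 C.
n(e⁻) = Q/F = 46040 / 96500 = 0.4771 mol.
2 electrons are transferred per H₂ molecule, so n(H₂) = 0.4771 / 2 = 0.2385 mol.
V = nRT/P = (0.2385 × 8.314 × 347) / (143 × 10³ Pa) = 0.00481 m³ = 4.81 L.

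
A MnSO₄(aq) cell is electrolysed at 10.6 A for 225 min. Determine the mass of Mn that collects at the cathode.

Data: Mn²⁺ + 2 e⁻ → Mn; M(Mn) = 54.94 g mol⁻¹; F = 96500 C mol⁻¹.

40.7 g

Q = I·t = 10.60 A × 13500 s = 143100 C.
n(e⁻) = Q/F = 143100 / 96500 = 1.483 mol.
Mn²⁺ + 2 e⁻ → Mn, so n(Mn) = n(e⁻)/2 = 0.7415 mol.
m = n·M = 0.7415 × 54.94 = 40.7 g.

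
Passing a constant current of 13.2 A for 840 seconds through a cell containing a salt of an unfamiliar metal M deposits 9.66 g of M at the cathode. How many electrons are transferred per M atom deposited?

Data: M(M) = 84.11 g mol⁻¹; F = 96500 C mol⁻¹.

1

Q = I·t = 13.20 A × 840.00 s = 11090 C, so n(e⁻) = 11090/96500 = 0.1149 mol.
n(M) deposited = 9.66 / 84.11 = 0.1148 mol.
Electrons per atom = n(e⁻)/n(M) = 0.1149 / 0.1148 = 1.00 ≈ 1, so the ion is M⁺.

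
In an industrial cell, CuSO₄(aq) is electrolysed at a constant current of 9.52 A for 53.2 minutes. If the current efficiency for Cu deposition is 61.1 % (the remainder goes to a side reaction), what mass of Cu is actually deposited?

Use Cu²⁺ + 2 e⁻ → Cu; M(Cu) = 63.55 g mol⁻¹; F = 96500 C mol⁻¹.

6.11 g

Q = I·t = 9.520 × 3192.0 = 30390 C.
n(e⁻) = 30390/96500 = 0.3149 mol; theoretically n(Cu) = 0.3149/2 = 0.1574 mol, m_theo = 10.01 g.
At 61.1 % efficiency, m_actual = 0.611 × 10.01 = 6.11 g.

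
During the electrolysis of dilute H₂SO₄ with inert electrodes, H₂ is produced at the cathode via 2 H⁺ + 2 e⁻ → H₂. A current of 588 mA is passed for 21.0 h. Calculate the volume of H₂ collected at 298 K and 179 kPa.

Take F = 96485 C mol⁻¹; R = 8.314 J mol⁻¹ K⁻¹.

3.19 L

Q = I·t = 0.5880 A × 75600 s = 44450 C.
n(e⁻) = Q/F = 44450 / 96485 = 0.4607 mol.
2 electrons are transferred per H₂ molecule, so n(H₂) = 0.4607 / 2 = 0.2304 mol.
V = nRT/P = (0.2304 × 8.314 × 298) / (179 × 10³ Pa) = 0.00319 m³ = 3.19 L.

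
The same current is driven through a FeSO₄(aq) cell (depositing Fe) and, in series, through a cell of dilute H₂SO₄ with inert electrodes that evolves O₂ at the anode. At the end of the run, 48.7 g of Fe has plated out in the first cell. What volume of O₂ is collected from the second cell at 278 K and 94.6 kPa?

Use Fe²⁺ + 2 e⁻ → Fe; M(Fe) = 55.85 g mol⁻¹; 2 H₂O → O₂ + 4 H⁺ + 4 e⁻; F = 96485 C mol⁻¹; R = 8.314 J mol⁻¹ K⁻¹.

n(Fe) = 48.7 / 55.85 = 0.8720 mol, so n(e⁻) = 2 × 0.8720 = 1.744 mol.
The cells are in series, so the same 1.744 mol of electrons passes through the second cell.
2 H₂O → O₂ + 4 H⁺ + 4 e⁻ — 4 mol e⁻ per mol O₂, so n(O₂) = 1.744/4 = 0.4360 mol.
V = nRT/P = (0.4360 × 8.314 × 278) / (94.6 × 10³) = 0.0107 m³ = 10.7 L.

10.7 L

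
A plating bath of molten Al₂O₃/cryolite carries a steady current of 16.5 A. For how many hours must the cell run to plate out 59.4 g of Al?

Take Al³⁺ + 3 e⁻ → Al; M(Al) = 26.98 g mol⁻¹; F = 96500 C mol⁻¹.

n(Al) = m/M = 59.4 / 26.98 = 2.202 mol.
Each Al atom requires 3 electrons, so n(e⁻) = 3 × 2.202 = 6.605 mol.
Q = n(e⁻)·F = 6.605 × 96500 = 637400 C.
t = Q/I = 637400 / 16.50 A = 38630 s = 10.7 h.

10.7 h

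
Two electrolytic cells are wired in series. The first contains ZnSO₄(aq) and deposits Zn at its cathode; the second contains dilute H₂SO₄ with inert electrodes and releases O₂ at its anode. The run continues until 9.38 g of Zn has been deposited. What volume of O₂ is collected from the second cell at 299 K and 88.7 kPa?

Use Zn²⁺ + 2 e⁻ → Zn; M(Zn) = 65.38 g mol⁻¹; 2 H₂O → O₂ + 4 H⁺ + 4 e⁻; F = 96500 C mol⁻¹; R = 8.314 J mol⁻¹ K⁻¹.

n(Zn) = 9.38 / 65.38 = 0.1435 mol, so n(e⁻) = 2 × 0.1435 = 0.2869 mol.
The cells are in series, so the same 0.2869 mol of electrons passes through the second cell.
2 H₂O → O₂ + 4 H⁺ + 4 e⁻ — 4 mol e⁻ per mol O₂, so n(O₂) = 0.2869/4 = 0.07173 mol.
V = nRT/P = (0.07173 × 8.314 × 299) / (88.7 × 10³) = 0.00201 m³ = 2.01 L.

2.01 L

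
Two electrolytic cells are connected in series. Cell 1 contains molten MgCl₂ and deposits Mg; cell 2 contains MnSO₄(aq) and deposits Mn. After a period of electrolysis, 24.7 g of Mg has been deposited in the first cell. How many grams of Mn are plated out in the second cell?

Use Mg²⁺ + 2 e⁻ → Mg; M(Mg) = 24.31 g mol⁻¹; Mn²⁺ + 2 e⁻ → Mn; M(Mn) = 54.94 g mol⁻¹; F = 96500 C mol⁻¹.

n(Mg) = 24.7 / 24.31 = 1.016 mol.
Since Mg²⁺ + 2 e⁻ → Mg, n(e⁻) passed = 2 × 1.016 = 2.032 mol.
Cells in series carry the same charge, so the same 2.032 mol of electrons passes through cell 2.
Mn²⁺ + 2 e⁻ → Mn, so n(Mn) = 2.032 / 2 = 1.016 mol.
m(Mn) = 1.016 × 54.94 = 55.8 g.

55.8 g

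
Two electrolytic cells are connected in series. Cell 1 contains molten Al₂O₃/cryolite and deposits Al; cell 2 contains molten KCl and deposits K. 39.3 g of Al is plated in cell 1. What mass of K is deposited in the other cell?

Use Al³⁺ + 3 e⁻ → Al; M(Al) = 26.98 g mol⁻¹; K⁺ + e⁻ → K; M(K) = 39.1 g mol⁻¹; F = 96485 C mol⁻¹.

171 g

n(Al) = 39.3 / 26.98 = 1.457 mol.
Since Al³⁺ + 3 e⁻ → Al, n(e⁻) passed = 3 × 1.457 = 4.370 mol.
Cells in series carry the same charge, so the same 4.370 mol of electrons passes through cell 2.
K⁺ + e⁻ → K, so n(K) = 4.370 / 1 = 4.370 mol.
m(K) = 4.370 × 39.1 = 171 g.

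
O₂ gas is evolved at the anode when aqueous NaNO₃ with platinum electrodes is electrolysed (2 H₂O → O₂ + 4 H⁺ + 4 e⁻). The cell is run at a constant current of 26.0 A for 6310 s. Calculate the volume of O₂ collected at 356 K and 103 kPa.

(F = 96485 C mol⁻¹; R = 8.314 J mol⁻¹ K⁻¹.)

Q = I·t = 26.00 A × 6310.0 s = 164100 C.
n(e⁻) = Q/F = 164100 / 96485 = 1.700 mol.
4 electrons are transferred per O₂ molecule, so n(O₂) = 1.700 / 4 = 0.4251 mol.
V = nRT/P = (0.4251 × 8.314 × 356) / (103 × 10³ Pa) = 0.0122 m³ = 12.2 L.

12.2 L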